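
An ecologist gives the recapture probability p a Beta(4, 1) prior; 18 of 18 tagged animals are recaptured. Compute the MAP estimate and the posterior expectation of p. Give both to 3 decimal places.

MAP: 1.000. Posterior mean: 0.957.

Posterior: Beta(4+18, 1+0) = Beta(22, 1).
Since β = 1 ≤ 1 and α > 1, the Beta density is monotone increasing on [0,1]; the mode is at 1.
Mean = 22/(22+1) = 0.957.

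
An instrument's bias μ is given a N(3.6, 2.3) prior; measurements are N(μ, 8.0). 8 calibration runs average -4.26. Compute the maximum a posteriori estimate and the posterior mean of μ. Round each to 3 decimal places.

MAP = -1.878, posterior mean = -1.878

Posterior for μ is Normal. Precision-weighted mean: (1/2.3·3.6 + 8/8.0·-4.26) / (1/2.3 + 8/8.0) = -1.878.
A Normal posterior is symmetric, so mode = mean.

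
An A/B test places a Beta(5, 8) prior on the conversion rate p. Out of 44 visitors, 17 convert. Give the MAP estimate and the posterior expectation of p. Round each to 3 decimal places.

MAP = 0.382, posterior mean = 0.386

Posterior: Beta(5+17, 8+27) = Beta(22, 35).
Mode = (22−1)/(22+35−2) = 21/55 = 0.382.
Mean = 22/(22+35) = 22/57 = 0.386.
The mean is pulled above the mode by the posterior's right skew.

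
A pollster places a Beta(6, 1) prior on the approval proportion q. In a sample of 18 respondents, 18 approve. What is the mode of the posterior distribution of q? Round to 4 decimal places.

1.0000

Posterior: Beta(6+18, 1+0) = Beta(24, 1).
Since β = 1 ≤ 1 and α > 1, the Beta density is monotone increasing on [0,1]; the mode is at 1.
Mean = 24/(24+1) = 0.9600.
This is the posterior mode — the MAP estimate.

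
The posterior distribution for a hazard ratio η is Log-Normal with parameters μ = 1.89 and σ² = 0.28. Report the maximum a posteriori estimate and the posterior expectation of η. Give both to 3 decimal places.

Mode = exp(μ − σ²) = exp(1.61) = 5.003.
Mean = exp(μ + σ²/2) = exp(2.030) = 7.614.

η_MAP = 5.003, E[η|data] = 7.614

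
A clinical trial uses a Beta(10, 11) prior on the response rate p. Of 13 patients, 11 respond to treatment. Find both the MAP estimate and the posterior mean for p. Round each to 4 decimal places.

Posterior: Beta(10+11, 11+2) = Beta(21, 13).
Mode = (21−1)/(21+13−2) = 20/32 = 0.6250.
Mean = 21/(21+13) = 21/34 = 0.6176.

MAP = 0.6250; posterior mean = 0.6176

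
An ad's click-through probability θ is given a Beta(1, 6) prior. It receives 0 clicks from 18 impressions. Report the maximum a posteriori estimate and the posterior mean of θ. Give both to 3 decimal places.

MAP: 0.000. Posterior mean: 0.040.

Posterior: Beta(1+0, 6+18) = Beta(1, 24).
Since α = 1 ≤ 1 and β > 1, the Beta density is monotone decreasing on [0,1]; the mode is at 0.
Mean = 1/(1+24) = 0.040.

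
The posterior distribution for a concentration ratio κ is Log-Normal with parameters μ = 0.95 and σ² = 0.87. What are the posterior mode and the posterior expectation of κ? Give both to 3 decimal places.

κ_MAP = 1.083, E[κ|data] = 3.995

Mode = exp(μ − σ²) = exp(0.08) = 1.083.
Mean = exp(μ + σ²/2) = exp(1.385) = 3.995.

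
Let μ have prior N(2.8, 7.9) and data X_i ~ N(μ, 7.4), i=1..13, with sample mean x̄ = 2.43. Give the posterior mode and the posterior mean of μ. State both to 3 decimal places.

Posterior for μ is Normal. Precision-weighted mean: (1/7.9·2.8 + 13/7.4·2.43) / (1/7.9 + 13/7.4) = 2.455.
A Normal posterior is symmetric, so mode = mean.

MAP = 2.455; posterior mean = 2.455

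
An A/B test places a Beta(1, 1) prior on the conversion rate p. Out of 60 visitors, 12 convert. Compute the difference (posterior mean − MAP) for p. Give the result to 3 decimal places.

0.010

Posterior: Beta(1+12, 1+48) = Beta(13, 49).
Mode = (13−1)/(13+49−2) = 12/60 = 0.200.
Mean = 13/(13+49) = 13/62 = 0.210.
Difference = 0.210 − 0.200 = 0.010.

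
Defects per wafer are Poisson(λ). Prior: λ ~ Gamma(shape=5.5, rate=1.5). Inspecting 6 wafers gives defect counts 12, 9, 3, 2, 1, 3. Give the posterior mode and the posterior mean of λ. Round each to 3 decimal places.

Σ counts = 30. Posterior: Gamma(shape = 5.5+30 = 35.5, rate = 1.5+6 = 7.5).
Mode = (α−1)/β = 34.5/7.5 = 4.600.
Mean = α/β = 35.5/7.5 = 4.733.
The mean is pulled above the mode by the posterior's right skew.

MAP: 4.600. Posterior mean: 4.733.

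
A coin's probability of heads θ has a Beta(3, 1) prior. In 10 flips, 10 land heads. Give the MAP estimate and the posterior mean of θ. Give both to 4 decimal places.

Posterior: Beta(3+10, 1+0) = Beta(13, 1).
Since β = 1 ≤ 1 and α > 1, the Beta density is monotone increasing on [0,1]; the mode is at 1.
Mean = 13/(13+1) = 0.9286.

MAP estimate = 1.0000, posterior mean = 0.9286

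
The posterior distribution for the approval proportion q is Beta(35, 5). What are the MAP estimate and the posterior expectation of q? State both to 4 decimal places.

Mode = (35−1)/(35+5−2) = 34/38 = 0.8947.
Mean = 35/(35+5) = 35/40 = 0.8750.

MAP: 0.8947. Posterior mean: 0.8750.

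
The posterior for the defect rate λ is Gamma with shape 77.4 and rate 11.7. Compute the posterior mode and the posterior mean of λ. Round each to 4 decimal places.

Mode = (α−1)/β = 76.4/11.7 = 6.5299.
Mean = α/β = 77.4/11.7 = 6.6154.

posterior mode = 6.5299, posterior mean = 6.6154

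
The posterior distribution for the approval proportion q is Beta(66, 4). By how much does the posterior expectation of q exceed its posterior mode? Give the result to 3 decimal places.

-0.013

Mode = (66−1)/(66+4−2) = 65/68 = 0.956.
Mean = 66/(66+4) = 66/70 = 0.943.
Difference = 0.943 − 0.956 = -0.013.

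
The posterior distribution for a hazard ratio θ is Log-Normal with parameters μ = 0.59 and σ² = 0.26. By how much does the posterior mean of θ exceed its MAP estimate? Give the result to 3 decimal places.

Mode = exp(μ − σ²) = exp(0.33) = 1.391.
Mean = exp(μ + σ²/2) = exp(0.720) = 2.054.
Difference = 2.054 − 1.391 = 0.663.
Right-skewed posterior ⇒ mode < mean.

0.663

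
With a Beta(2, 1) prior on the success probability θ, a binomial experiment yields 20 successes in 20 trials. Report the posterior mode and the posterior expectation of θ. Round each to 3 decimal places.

Posterior: Beta(2+20, 1+0) = Beta(22, 1).
Since β = 1 ≤ 1 and α > 1, the Beta density is monotone increasing on [0,1]; the mode is at 1.
Mean = 22/(22+1) = 0.957.
The mean is pulled below the mode by the posterior's left skew.

MAP: 1.000. Posterior mean: 0.957.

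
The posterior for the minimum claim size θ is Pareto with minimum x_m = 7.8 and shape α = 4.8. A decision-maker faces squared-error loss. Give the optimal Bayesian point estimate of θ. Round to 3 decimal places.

9.853

The Pareto density is strictly decreasing on [x_m, ∞), so the mode is x_m = 7.800.
Mean = α·x_m/(α−1) = 4.8·7.8/3.8 = 9.853.
Squared-error loss ⇒ the optimal estimator is the posterior mean.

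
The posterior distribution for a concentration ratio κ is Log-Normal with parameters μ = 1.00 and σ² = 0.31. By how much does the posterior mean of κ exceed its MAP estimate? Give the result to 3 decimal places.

Mode = exp(μ − σ²) = exp(0.69) = 1.994.
Mean = exp(μ + σ²/2) = exp(1.155) = 3.174.
Difference = 3.174 − 1.994 = 1.180.
The mean is pulled above the mode by the posterior's right skew.

1.180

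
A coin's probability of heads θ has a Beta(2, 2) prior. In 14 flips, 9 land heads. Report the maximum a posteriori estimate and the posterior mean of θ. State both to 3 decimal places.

θ_MAP = 0.625, E[θ|data] = 0.611

Posterior: Beta(2+9, 2+5) = Beta(11, 7).
Mode = (11−1)/(11+7−2) = 10/16 = 0.625.
Mean = 11/(11+7) = 11/18 = 0.611.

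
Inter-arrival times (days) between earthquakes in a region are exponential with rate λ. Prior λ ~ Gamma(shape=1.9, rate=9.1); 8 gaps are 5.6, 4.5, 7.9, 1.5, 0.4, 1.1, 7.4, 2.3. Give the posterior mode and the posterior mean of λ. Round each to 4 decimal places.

posterior mode = 0.2236, posterior mean = 0.2487

Σ times = 30.7. Posterior: Gamma(shape = 1.9+8 = 9.9, rate = 9.1+30.7 = 39.8).
Mode = (α−1)/β = 8.9/39.8 = 0.2236.
Mean = α/β = 9.9/39.8 = 0.2487.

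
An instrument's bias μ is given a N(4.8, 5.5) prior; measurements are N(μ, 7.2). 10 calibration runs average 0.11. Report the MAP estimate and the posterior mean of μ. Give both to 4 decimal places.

Posterior for μ is Normal. Precision-weighted mean: (1/5.5·4.8 + 10/7.2·0.11) / (1/5.5 + 10/7.2) = 0.6529.
A Normal posterior is symmetric, so mode = mean.

MAP: 0.6529. Posterior mean: 0.6529.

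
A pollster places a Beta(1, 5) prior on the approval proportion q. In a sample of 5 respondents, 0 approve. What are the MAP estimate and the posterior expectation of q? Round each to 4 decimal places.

MAP = 0.0000; posterior mean = 0.0909

Posterior: Beta(1+0, 5+5) = Beta(1, 10).
Since α = 1 ≤ 1 and β > 1, the Beta density is monotone decreasing on [0,1]; the mode is at 0.
Mean = 1/(1+10) = 0.0909.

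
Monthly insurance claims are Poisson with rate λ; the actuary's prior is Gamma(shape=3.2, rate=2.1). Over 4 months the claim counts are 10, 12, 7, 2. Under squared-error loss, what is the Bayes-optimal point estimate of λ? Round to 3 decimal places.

5.607

Σ counts = 31. Posterior: Gamma(shape = 3.2+31 = 34.2, rate = 2.1+4 = 6.1).
Mode = (α−1)/β = 33.2/6.1 = 5.443.
Mean = α/β = 34.2/6.1 = 5.607.
Squared-error loss ⇒ the optimal estimator is the posterior mean.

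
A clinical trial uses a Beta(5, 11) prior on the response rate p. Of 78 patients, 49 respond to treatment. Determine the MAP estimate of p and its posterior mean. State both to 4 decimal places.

MAP: 0.5761. Posterior mean: 0.5745.

Posterior: Beta(5+49, 11+29) = Beta(54, 40).
Mode = (54−1)/(54+40−2) = 53/92 = 0.5761.
Mean = 54/(54+40) = 54/94 = 0.5745.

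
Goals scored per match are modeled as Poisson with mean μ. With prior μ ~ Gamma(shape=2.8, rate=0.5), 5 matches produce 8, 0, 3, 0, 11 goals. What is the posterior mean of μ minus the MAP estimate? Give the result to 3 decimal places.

0.182

Σ counts = 22. Posterior: Gamma(shape = 2.8+22 = 24.8, rate = 0.5+5 = 5.5).
Mode = (α−1)/β = 23.8/5.5 = 4.327.
Mean = α/β = 24.8/5.5 = 4.509.
Difference = 4.509 − 4.327 = 0.182.
The posterior is right-skewed, so the mean exceeds the mode.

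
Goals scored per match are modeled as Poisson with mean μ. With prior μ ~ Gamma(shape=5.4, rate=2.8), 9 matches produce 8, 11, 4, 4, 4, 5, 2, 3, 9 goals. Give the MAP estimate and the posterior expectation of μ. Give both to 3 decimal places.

MAP estimate = 4.610, posterior expectation = 4.695

Σ counts = 50. Posterior: Gamma(shape = 5.4+50 = 55.4, rate = 2.8+9 = 11.8).
Mode = (α−1)/β = 54.4/11.8 = 4.610.
Mean = α/β = 55.4/11.8 = 4.695.
The mean is pulled above the mode by the posterior's right skew.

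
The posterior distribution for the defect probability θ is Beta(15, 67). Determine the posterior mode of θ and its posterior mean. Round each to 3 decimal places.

Mode = (15−1)/(15+67−2) = 14/80 = 0.175.
Mean = 15/(15+67) = 15/82 = 0.183.
The mean is pulled above the mode by the posterior's right skew.

MAP = 0.175; posterior mean = 0.183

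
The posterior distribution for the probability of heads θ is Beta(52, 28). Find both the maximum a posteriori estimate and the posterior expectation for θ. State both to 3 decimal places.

θ_MAP = 0.654, E[θ|data] = 0.650

Mode = (52−1)/(52+28−2) = 51/78 = 0.654.
Mean = 52/(52+28) = 52/80 = 0.650.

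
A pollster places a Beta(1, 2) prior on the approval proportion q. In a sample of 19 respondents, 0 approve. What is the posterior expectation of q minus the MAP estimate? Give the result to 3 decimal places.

0.045

Posterior: Beta(1+0, 2+19) = Beta(1, 21).
Since α = 1 ≤ 1 and β > 1, the Beta density is monotone decreasing on [0,1]; the mode is at 0.
Mean = 1/(1+21) = 0.045.
Difference = 0.045 − 0.000 = 0.045.
Right-skewed posterior ⇒ mode < mean.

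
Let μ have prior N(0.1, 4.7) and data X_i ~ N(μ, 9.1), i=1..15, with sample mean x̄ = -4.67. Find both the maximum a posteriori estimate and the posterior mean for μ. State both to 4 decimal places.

MAP = -4.1247, posterior mean = -4.1247

Posterior for μ is Normal. Precision-weighted mean: (1/4.7·0.1 + 15/9.1·-4.67) / (1/4.7 + 15/9.1) = -4.1247.
A Normal posterior is symmetric, so mode = mean.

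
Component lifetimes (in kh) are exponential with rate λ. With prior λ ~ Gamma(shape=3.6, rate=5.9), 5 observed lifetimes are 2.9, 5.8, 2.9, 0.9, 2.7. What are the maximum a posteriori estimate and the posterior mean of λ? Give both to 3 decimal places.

MAP = 0.360; posterior mean = 0.408

Σ times = 15.2. Posterior: Gamma(shape = 3.6+5 = 8.6, rate = 5.9+15.2 = 21.1).
Mode = (α−1)/β = 7.6/21.1 = 0.360.
Mean = α/β = 8.6/21.1 = 0.408.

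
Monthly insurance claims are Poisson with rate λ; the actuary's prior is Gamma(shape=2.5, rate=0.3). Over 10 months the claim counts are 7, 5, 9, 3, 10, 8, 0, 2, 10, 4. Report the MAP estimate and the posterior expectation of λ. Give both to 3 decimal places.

MAP estimate = 5.777, posterior expectation = 5.874

Σ counts = 58. Posterior: Gamma(shape = 2.5+58 = 60.5, rate = 0.3+10 = 10.3).
Mode = (α−1)/β = 59.5/10.3 = 5.777.
Mean = α/β = 60.5/10.3 = 5.874.
The posterior is right-skewed, so the mean exceeds the mode.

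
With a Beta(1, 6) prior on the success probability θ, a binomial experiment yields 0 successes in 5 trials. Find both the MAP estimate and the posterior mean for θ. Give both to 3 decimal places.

Posterior: Beta(1+0, 6+5) = Beta(1, 11).
Since α = 1 ≤ 1 and β > 1, the Beta density is monotone decreasing on [0,1]; the mode is at 0.
Mean = 1/(1+11) = 0.083.
The mean is pulled above the mode by the posterior's right skew.

MAP estimate = 0.000, posterior mean = 0.083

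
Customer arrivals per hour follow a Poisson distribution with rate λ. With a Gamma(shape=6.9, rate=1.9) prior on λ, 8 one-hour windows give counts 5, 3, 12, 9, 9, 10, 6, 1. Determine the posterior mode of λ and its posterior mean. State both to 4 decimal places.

Σ counts = 55. Posterior: Gamma(shape = 6.9+55 = 61.9, rate = 1.9+8 = 9.9).
Mode = (α−1)/β = 60.9/9.9 = 6.1515.
Mean = α/β = 61.9/9.9 = 6.2525.
Mean > mode: the posterior has a right tail.

posterior mode = 6.1515, posterior mean = 6.2525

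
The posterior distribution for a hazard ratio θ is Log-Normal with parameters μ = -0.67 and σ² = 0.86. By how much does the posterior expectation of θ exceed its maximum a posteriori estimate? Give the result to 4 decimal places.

Mode = exp(μ − σ²) = exp(-1.53) = 0.2165.
Mean = exp(μ + σ²/2) = exp(-0.240) = 0.7866.
Difference = 0.7866 − 0.2165 = 0.5701.

0.5701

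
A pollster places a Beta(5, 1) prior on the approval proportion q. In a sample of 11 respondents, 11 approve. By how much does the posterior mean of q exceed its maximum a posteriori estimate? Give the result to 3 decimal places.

Posterior: Beta(5+11, 1+0) = Beta(16, 1).
Since β = 1 ≤ 1 and α > 1, the Beta density is monotone increasing on [0,1]; the mode is at 1.
Mean = 16/(16+1) = 0.941.
Difference = 0.941 − 1.000 = -0.059.
Left-skewed posterior ⇒ mean < mode.

-0.059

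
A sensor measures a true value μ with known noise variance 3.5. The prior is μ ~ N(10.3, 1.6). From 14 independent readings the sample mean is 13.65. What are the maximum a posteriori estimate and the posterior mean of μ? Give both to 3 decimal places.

MAP = 13.197; posterior mean = 13.197

Posterior for μ is Normal. Precision-weighted mean: (1/1.6·10.3 + 14/3.5·13.65) / (1/1.6 + 14/3.5) = 13.197.
A Normal posterior is symmetric, so mode = mean.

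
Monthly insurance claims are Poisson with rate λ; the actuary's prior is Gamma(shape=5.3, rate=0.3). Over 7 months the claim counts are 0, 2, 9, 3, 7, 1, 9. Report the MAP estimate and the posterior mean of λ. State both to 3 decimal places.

MAP: 4.836. Posterior mean: 4.973.

Σ counts = 31. Posterior: Gamma(shape = 5.3+31 = 36.3, rate = 0.3+7 = 7.3).
Mode = (α−1)/β = 35.3/7.3 = 4.836.
Mean = α/β = 36.3/7.3 = 4.973.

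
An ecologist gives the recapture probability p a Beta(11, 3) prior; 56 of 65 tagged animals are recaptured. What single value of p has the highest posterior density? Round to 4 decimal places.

0.8571

Posterior: Beta(11+56, 3+9) = Beta(67, 12).
Mode = (67−1)/(67+12−2) = 66/77 = 0.8571.
Mean = 67/(67+12) = 67/79 = 0.8481.
This is the posterior mode — the MAP estimate.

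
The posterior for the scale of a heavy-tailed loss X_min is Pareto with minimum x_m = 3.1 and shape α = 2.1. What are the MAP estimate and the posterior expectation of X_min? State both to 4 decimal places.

The Pareto density is strictly decreasing on [x_m, ∞), so the mode is x_m = 3.1000.
Mean = α·x_m/(α−1) = 2.1·3.1/1.1 = 5.9182.
The mean is pulled above the mode by the posterior's right skew.

MAP estimate = 3.1000, posterior expectation = 5.9182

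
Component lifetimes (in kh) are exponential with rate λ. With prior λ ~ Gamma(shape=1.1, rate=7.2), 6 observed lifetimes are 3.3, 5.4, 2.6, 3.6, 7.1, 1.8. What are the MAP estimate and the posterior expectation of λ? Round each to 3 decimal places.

Σ times = 23.8. Posterior: Gamma(shape = 1.1+6 = 7.1, rate = 7.2+23.8 = 31.0).
Mode = (α−1)/β = 6.1/31.0 = 0.197.
Mean = α/β = 7.1/31.0 = 0.229.

MAP = 0.197; posterior mean = 0.229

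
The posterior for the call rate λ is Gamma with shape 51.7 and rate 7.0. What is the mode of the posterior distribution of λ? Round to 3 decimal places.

Mode = (α−1)/β = 50.7/7.0 = 7.243.
Mean = α/β = 51.7/7.0 = 7.386.
This is the posterior mode — the MAP estimate.

7.243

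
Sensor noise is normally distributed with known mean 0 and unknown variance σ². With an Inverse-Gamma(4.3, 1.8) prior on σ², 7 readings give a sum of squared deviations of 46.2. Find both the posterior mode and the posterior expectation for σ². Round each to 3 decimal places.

posterior mode = 2.830, posterior expectation = 3.662

Posterior: Inverse-Gamma(shape = 4.3+7/2 = 7.8, scale = 1.8+46.2/2 = 24.9).
Mode = β/(α+1) = 24.9/8.8 = 2.830.
Mean = β/(α−1) = 24.9/6.8 = 3.662.
The mean is pulled above the mode by the posterior's right skew.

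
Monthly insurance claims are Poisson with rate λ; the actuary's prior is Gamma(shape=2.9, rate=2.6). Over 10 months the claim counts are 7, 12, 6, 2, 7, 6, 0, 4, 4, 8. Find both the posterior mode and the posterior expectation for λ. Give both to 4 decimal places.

Σ counts = 56. Posterior: Gamma(shape = 2.9+56 = 58.9, rate = 2.6+10 = 12.6).
Mode = (α−1)/β = 57.9/12.6 = 4.5952.
Mean = α/β = 58.9/12.6 = 4.6746.

MAP = 4.5952; posterior mean = 4.6746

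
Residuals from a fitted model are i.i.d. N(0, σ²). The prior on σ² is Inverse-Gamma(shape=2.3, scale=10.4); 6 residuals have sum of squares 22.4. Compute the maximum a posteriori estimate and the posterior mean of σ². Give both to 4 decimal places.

maximum a posteriori estimate = 3.4286, posterior mean = 5.0233

Posterior: Inverse-Gamma(shape = 2.3+6/2 = 5.3, scale = 10.4+22.4/2 = 21.6).
Mode = β/(α+1) = 21.6/6.3 = 3.4286.
Mean = β/(α−1) = 21.6/4.3 = 5.0233.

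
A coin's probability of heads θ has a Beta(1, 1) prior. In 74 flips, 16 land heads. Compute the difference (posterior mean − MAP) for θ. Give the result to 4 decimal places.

Posterior: Beta(1+16, 1+58) = Beta(17, 59).
Mode = (17−1)/(17+59−2) = 16/74 = 0.2162.
With a flat prior the MAP equals the MLE, 16/74.
Mean = 17/(17+59) = 17/76 = 0.2237.
Difference = 0.2237 − 0.2162 = 0.0075.
Right-skewed posterior ⇒ mode < mean.

0.0075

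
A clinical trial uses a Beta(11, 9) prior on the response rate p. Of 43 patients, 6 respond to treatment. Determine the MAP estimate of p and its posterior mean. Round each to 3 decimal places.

MAP: 0.262. Posterior mean: 0.270.

Posterior: Beta(11+6, 9+37) = Beta(17, 46).
Mode = (17−1)/(17+46−2) = 16/61 = 0.262.
Mean = 17/(17+46) = 17/63 = 0.270.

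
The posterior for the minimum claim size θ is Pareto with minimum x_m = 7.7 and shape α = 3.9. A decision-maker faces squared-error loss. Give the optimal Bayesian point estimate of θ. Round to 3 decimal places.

The Pareto density is strictly decreasing on [x_m, ∞), so the mode is x_m = 7.700.
Mean = α·x_m/(α−1) = 3.9·7.7/2.9 = 10.355.
Squared-error loss ⇒ the optimal estimator is the posterior mean.

10.355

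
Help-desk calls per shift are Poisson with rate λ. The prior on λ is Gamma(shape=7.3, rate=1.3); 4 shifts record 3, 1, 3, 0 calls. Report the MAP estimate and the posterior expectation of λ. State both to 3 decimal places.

Σ counts = 7. Posterior: Gamma(shape = 7.3+7 = 14.3, rate = 1.3+4 = 5.3).
Mode = (α−1)/β = 13.3/5.3 = 2.509.
Mean = α/β = 14.3/5.3 = 2.698.
Right-skewed posterior ⇒ mode < mean.

MAP = 2.509; posterior mean = 2.698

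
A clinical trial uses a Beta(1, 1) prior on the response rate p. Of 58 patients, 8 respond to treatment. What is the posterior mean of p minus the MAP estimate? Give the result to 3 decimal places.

Posterior: Beta(1+8, 1+50) = Beta(9, 51).
Mode = (9−1)/(9+51−2) = 8/58 = 0.138.
With a flat prior the MAP equals the MLE, 8/58.
Mean = 9/(9+51) = 9/60 = 0.150.
Difference = 0.150 − 0.138 = 0.012.
The posterior is right-skewed, so the mean exceeds the mode.

0.012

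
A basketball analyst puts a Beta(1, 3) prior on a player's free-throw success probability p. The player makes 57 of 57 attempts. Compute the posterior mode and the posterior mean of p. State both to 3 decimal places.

Posterior: Beta(1+57, 3+0) = Beta(58, 3).
Mode = (58−1)/(58+3−2) = 57/59 = 0.966.
Mean = 58/(58+3) = 58/61 = 0.951.
Left-skewed posterior ⇒ mean < mode.

MAP = 0.966, posterior mean = 0.951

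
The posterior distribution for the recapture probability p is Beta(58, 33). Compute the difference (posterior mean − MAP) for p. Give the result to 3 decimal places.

Mode = (58−1)/(58+33−2) = 57/89 = 0.640.
Mean = 58/(58+33) = 58/91 = 0.637.
Difference = 0.637 − 0.640 = -0.003.
The posterior is left-skewed, so the mode exceeds the mean.

-0.003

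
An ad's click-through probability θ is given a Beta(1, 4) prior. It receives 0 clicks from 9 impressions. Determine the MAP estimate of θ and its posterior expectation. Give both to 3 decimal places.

MAP = 0.000, posterior mean = 0.071

Posterior: Beta(1+0, 4+9) = Beta(1, 13).
Since α = 1 ≤ 1 and β > 1, the Beta density is monotone decreasing on [0,1]; the mode is at 0.
Mean = 1/(1+13) = 0.071.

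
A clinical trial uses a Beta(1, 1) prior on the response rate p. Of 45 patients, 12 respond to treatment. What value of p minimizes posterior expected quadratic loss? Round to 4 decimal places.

0.2766

Posterior: Beta(1+12, 1+33) = Beta(13, 34).
Mode = (13−1)/(13+34−2) = 12/45 = 0.2667.
With a flat prior the MAP equals the MLE, 12/45.
Mean = 13/(13+34) = 13/47 = 0.2766.
Quadratic loss ⇒ the optimal estimator is the posterior mean.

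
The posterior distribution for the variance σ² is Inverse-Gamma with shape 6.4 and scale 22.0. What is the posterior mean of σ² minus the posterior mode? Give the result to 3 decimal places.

1.101

Mode = β/(α+1) = 22.0/7.4 = 2.973.
Mean = β/(α−1) = 22.0/5.4 = 4.074.
Difference = 4.074 − 2.973 = 1.101.
The mean is pulled above the mode by the posterior's right skew.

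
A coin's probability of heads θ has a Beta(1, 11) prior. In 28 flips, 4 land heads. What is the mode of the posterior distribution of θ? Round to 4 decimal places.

Posterior: Beta(1+4, 11+24) = Beta(5, 35).
Mode = (5−1)/(5+35−2) = 4/38 = 0.1053.
Mean = 5/(5+35) = 5/40 = 0.1250.
This is the posterior mode — the MAP estimate.

0.1053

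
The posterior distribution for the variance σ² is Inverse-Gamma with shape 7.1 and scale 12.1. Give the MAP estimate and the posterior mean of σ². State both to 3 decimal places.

Mode = β/(α+1) = 12.1/8.1 = 1.494.
Mean = β/(α−1) = 12.1/6.1 = 1.984.

MAP = 1.494, posterior mean = 1.984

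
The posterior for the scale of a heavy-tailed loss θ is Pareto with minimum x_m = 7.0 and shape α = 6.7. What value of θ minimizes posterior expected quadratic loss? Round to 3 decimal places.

The Pareto density is strictly decreasing on [x_m, ∞), so the mode is x_m = 7.000.
Mean = α·x_m/(α−1) = 6.7·7.0/5.7 = 8.228.
Quadratic loss ⇒ the optimal estimator is the posterior mean.

8.228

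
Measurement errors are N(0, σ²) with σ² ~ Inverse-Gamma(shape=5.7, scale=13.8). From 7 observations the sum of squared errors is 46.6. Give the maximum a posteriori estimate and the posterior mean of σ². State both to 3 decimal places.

Posterior: Inverse-Gamma(shape = 5.7+7/2 = 9.2, scale = 13.8+46.6/2 = 37.1).
Mode = β/(α+1) = 37.1/10.2 = 3.637.
Mean = β/(α−1) = 37.1/8.2 = 4.524.

MAP: 3.637. Posterior mean: 4.524.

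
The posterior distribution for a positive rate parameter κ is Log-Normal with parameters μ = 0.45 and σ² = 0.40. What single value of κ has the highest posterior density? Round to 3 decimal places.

1.051

Mode = exp(μ − σ²) = exp(0.05) = 1.051.
Mean = exp(μ + σ²/2) = exp(0.650) = 1.916.
This is the posterior mode — the MAP estimate.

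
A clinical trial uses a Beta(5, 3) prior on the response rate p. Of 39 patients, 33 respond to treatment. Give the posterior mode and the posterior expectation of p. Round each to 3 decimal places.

Posterior: Beta(5+33, 3+6) = Beta(38, 9).
Mode = (38−1)/(38+9−2) = 37/45 = 0.822.
Mean = 38/(38+9) = 38/47 = 0.809.

posterior mode = 0.822, posterior expectation = 0.809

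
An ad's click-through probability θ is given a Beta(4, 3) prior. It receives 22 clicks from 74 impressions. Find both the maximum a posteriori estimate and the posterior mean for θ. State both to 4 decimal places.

θ_MAP = 0.3165, E[θ|data] = 0.3210

Posterior: Beta(4+22, 3+52) = Beta(26, 55).
Mode = (26−1)/(26+55−2) = 25/79 = 0.3165.
Mean = 26/(26+55) = 26/81 = 0.3210.
The mean is pulled above the mode by the posterior's right skew.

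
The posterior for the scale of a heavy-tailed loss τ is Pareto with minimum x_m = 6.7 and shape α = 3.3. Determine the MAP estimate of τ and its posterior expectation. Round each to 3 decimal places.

MAP estimate = 6.700, posterior expectation = 9.613

The Pareto density is strictly decreasing on [x_m, ∞), so the mode is x_m = 6.700.
Mean = α·x_m/(α−1) = 3.3·6.7/2.3 = 9.613.
Mean > mode: the posterior has a right tail.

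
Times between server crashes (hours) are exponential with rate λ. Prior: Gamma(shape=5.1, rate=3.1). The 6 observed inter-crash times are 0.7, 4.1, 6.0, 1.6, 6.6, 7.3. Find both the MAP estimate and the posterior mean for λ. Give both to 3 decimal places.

MAP = 0.344, posterior mean = 0.378

Σ times = 26.3. Posterior: Gamma(shape = 5.1+6 = 11.1, rate = 3.1+26.3 = 29.4).
Mode = (α−1)/β = 10.1/29.4 = 0.344.
Mean = α/β = 11.1/29.4 = 0.378.
The mean is pulled above the mode by the posterior's right skew.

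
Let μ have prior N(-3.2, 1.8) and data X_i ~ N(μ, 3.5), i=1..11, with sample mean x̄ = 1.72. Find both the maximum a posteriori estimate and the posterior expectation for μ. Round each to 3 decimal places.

Posterior for μ is Normal. Precision-weighted mean: (1/1.8·-3.2 + 11/3.5·1.72) / (1/1.8 + 11/3.5) = 0.981.
A Normal posterior is symmetric, so mode = mean.

MAP: 0.981. Posterior mean: 0.981.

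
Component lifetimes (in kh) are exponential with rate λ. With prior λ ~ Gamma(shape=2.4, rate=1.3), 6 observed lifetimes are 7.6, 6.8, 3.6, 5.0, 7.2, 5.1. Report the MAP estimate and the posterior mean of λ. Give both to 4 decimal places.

MAP: 0.2022. Posterior mean: 0.2295.

Σ times = 35.3. Posterior: Gamma(shape = 2.4+6 = 8.4, rate = 1.3+35.3 = 36.6).
Mode = (α−1)/β = 7.4/36.6 = 0.2022.
Mean = α/β = 8.4/36.6 = 0.2295.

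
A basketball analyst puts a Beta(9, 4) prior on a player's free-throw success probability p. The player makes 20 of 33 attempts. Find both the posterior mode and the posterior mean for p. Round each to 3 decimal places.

Posterior: Beta(9+20, 4+13) = Beta(29, 17).
Mode = (29−1)/(29+17−2) = 28/44 = 0.636.
Mean = 29/(29+17) = 29/46 = 0.630.
The posterior is left-skewed, so the mode exceeds the mean.

posterior mode = 0.636, posterior mean = 0.630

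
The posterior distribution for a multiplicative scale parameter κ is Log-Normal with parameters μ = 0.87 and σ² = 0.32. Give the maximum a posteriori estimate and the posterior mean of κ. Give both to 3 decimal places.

Mode = exp(μ − σ²) = exp(0.55) = 1.733.
Mean = exp(μ + σ²/2) = exp(1.030) = 2.801.
Right-skewed posterior ⇒ mode < mean.

κ_MAP = 1.733, E[κ|data] = 2.801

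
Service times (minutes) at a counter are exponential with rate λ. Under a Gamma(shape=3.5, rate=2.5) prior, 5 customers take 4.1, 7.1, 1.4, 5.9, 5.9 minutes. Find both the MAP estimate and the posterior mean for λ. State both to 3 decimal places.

Σ times = 24.4. Posterior: Gamma(shape = 3.5+5 = 8.5, rate = 2.5+24.4 = 26.9).
Mode = (α−1)/β = 7.5/26.9 = 0.279.
Mean = α/β = 8.5/26.9 = 0.316.
The posterior is right-skewed, so the mean exceeds the mode.

MAP: 0.279. Posterior mean: 0.316.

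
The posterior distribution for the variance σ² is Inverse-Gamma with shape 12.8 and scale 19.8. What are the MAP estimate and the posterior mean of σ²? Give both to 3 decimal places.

MAP = 1.435; posterior mean = 1.678

Mode = β/(α+1) = 19.8/13.8 = 1.435.
Mean = β/(α−1) = 19.8/11.8 = 1.678.
The posterior is right-skewed, so the mean exceeds the mode.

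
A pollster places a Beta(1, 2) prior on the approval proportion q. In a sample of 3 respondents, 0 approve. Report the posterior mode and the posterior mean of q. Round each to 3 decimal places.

MAP = 0.000, posterior mean = 0.167

Posterior: Beta(1+0, 2+3) = Beta(1, 5).
Since α = 1 ≤ 1 and β > 1, the Beta density is monotone decreasing on [0,1]; the mode is at 0.
Mean = 1/(1+5) = 0.167.
The mean is pulled above the mode by the posterior's right skew.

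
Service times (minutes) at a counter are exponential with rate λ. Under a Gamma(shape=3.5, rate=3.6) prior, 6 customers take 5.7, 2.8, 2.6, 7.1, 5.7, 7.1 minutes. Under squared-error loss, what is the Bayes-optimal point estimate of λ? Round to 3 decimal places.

Σ times = 31.0. Posterior: Gamma(shape = 3.5+6 = 9.5, rate = 3.6+31.0 = 34.6).
Mode = (α−1)/β = 8.5/34.6 = 0.246.
Mean = α/β = 9.5/34.6 = 0.275.
Squared-error loss ⇒ the optimal estimator is the posterior mean.

0.275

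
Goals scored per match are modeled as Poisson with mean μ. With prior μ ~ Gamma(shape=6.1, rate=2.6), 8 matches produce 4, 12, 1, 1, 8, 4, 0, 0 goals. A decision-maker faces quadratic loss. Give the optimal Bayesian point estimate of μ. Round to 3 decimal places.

Σ counts = 30. Posterior: Gamma(shape = 6.1+30 = 36.1, rate = 2.6+8 = 10.6).
Mode = (α−1)/β = 35.1/10.6 = 3.311.
Mean = α/β = 36.1/10.6 = 3.406.
Quadratic loss ⇒ the optimal estimator is the posterior mean.

3.406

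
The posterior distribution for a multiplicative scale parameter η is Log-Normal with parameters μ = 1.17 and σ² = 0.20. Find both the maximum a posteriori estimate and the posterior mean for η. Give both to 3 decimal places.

Mode = exp(μ − σ²) = exp(0.97) = 2.638.
Mean = exp(μ + σ²/2) = exp(1.270) = 3.561.

MAP: 2.638. Posterior mean: 3.561.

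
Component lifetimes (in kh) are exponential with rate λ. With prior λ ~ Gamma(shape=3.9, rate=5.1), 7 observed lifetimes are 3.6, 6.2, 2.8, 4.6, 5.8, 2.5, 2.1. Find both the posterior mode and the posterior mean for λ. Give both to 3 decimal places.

Σ times = 27.6. Posterior: Gamma(shape = 3.9+7 = 10.9, rate = 5.1+27.6 = 32.7).
Mode = (α−1)/β = 9.9/32.7 = 0.303.
Mean = α/β = 10.9/32.7 = 0.333.

MAP = 0.303, posterior mean = 0.333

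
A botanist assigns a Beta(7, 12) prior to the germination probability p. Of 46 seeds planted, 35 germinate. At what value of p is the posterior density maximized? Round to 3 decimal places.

Posterior: Beta(7+35, 12+11) = Beta(42, 23).
Mode = (42−1)/(42+23−2) = 41/63 = 0.651.
Mean = 42/(42+23) = 42/65 = 0.646.
This is the posterior mode — the MAP estimate.

0.651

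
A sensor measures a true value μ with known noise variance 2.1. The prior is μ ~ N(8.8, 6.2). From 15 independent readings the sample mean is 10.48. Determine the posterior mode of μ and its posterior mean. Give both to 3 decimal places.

Posterior for μ is Normal. Precision-weighted mean: (1/6.2·8.8 + 15/2.1·10.48) / (1/6.2 + 15/2.1) = 10.443.
A Normal posterior is symmetric, so mode = mean.

μ_MAP = 10.443, E[μ|data] = 10.443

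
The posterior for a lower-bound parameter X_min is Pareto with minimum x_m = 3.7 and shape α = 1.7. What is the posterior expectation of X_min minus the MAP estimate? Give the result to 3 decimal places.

5.286

The Pareto density is strictly decreasing on [x_m, ∞), so the mode is x_m = 3.700.
Mean = α·x_m/(α−1) = 1.7·3.7/0.7 = 8.986.
Difference = 8.986 − 3.700 = 5.286.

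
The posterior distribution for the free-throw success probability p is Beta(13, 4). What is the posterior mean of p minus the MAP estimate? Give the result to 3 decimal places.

-0.035

Mode = (13−1)/(13+4−2) = 12/15 = 0.800.
Mean = 13/(13+4) = 13/17 = 0.765.
Difference = 0.765 − 0.800 = -0.035.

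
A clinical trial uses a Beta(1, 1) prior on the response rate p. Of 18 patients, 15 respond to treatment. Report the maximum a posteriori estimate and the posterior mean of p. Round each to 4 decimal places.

MAP: 0.8333. Posterior mean: 0.8000.

Posterior: Beta(1+15, 1+3) = Beta(16, 4).
Mode = (16−1)/(16+4−2) = 15/18 = 0.8333.
Mean = 16/(16+4) = 16/20 = 0.8000.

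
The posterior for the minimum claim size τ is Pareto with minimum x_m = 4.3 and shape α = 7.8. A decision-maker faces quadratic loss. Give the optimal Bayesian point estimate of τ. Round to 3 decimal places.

The Pareto density is strictly decreasing on [x_m, ∞), so the mode is x_m = 4.300.
Mean = α·x_m/(α−1) = 7.8·4.3/6.8 = 4.932.
Quadratic loss ⇒ the optimal estimator is the posterior mean.

4.932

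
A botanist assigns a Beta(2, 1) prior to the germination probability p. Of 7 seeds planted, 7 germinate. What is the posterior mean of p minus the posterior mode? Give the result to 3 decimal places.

Posterior: Beta(2+7, 1+0) = Beta(9, 1).
Since β = 1 ≤ 1 and α > 1, the Beta density is monotone increasing on [0,1]; the mode is at 1.
Mean = 9/(9+1) = 0.900.
Difference = 0.900 − 1.000 = -0.100.

-0.100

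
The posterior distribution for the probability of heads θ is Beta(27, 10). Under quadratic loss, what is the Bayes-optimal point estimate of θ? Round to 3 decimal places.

Mode = (27−1)/(27+10−2) = 26/35 = 0.743.
Mean = 27/(27+10) = 27/37 = 0.730.
Quadratic loss ⇒ the optimal estimator is the posterior mean.

0.730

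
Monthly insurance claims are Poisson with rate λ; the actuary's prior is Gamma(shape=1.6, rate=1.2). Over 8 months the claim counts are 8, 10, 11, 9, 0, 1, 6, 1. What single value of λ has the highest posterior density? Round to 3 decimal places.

Σ counts = 46. Posterior: Gamma(shape = 1.6+46 = 47.6, rate = 1.2+8 = 9.2).
Mode = (α−1)/β = 46.6/9.2 = 5.065.
Mean = α/β = 47.6/9.2 = 5.174.
This is the posterior mode — the MAP estimate.

5.065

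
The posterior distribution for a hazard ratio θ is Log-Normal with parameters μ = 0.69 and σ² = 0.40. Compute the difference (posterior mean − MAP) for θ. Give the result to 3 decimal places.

Mode = exp(μ − σ²) = exp(0.29) = 1.336.
Mean = exp(μ + σ²/2) = exp(0.890) = 2.435.
Difference = 2.435 − 1.336 = 1.099.

1.099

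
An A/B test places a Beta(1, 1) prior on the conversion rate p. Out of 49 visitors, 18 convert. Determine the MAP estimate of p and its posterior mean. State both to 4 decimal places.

MAP = 0.3673, posterior mean = 0.3725

Posterior: Beta(1+18, 1+31) = Beta(19, 32).
Mode = (19−1)/(19+32−2) = 18/49 = 0.3673.
With a flat prior the MAP equals the MLE, 18/49.
Mean = 19/(19+32) = 19/51 = 0.3725.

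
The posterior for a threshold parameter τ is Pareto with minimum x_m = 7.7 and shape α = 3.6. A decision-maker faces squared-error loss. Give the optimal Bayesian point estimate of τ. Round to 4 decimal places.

The Pareto density is strictly decreasing on [x_m, ∞), so the mode is x_m = 7.7000.
Mean = α·x_m/(α−1) = 3.6·7.7/2.6 = 10.6615.
Squared-error loss ⇒ the optimal estimator is the posterior mean.

10.6615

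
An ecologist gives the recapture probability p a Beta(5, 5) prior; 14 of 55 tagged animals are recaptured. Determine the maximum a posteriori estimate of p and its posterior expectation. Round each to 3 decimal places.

Posterior: Beta(5+14, 5+41) = Beta(19, 46).
Mode = (19−1)/(19+46−2) = 18/63 = 0.286.
Mean = 19/(19+46) = 19/65 = 0.292.

p_MAP = 0.286, E[p|data] = 0.292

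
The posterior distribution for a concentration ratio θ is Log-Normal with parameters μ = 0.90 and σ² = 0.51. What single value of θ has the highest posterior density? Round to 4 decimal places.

1.4770

Mode = exp(μ − σ²) = exp(0.39) = 1.4770.
Mean = exp(μ + σ²/2) = exp(1.155) = 3.1740.
This is the posterior mode — the MAP estimate.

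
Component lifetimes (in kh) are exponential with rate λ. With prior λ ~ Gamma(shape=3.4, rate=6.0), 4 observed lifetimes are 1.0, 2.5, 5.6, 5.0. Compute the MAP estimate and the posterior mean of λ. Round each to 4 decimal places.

Σ times = 14.1. Posterior: Gamma(shape = 3.4+4 = 7.4, rate = 6.0+14.1 = 20.1).
Mode = (α−1)/β = 6.4/20.1 = 0.3184.
Mean = α/β = 7.4/20.1 = 0.3682.

MAP = 0.3184, posterior mean = 0.3682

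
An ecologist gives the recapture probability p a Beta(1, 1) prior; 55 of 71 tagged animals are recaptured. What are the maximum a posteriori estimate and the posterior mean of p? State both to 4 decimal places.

Posterior: Beta(1+55, 1+16) = Beta(56, 17).
Mode = (56−1)/(56+17−2) = 55/71 = 0.7746.
With a flat prior the MAP equals the MLE, 55/71.
Mean = 56/(56+17) = 56/73 = 0.7671.
The posterior is left-skewed, so the mode exceeds the mean.

MAP: 0.7746. Posterior mean: 0.7671.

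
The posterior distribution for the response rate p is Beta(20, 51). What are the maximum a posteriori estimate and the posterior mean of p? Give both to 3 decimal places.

p_MAP = 0.275, E[p|data] = 0.282

Mode = (20−1)/(20+51−2) = 19/69 = 0.275.
Mean = 20/(20+51) = 20/71 = 0.282.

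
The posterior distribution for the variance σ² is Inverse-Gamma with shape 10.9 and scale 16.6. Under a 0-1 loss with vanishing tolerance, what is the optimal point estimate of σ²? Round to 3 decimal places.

1.395

Mode = β/(α+1) = 16.6/11.9 = 1.395.
Mean = β/(α−1) = 16.6/9.9 = 1.677.
This is the posterior mode — the MAP estimate.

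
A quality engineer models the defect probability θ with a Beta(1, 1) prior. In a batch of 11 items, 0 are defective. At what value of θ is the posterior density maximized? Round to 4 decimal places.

0.0000

Posterior: Beta(1+0, 1+11) = Beta(1, 12).
Since α = 1 ≤ 1 and β > 1, the Beta density is monotone decreasing on [0,1]; the mode is at 0.
Mean = 1/(1+12) = 0.0769.
This is the posterior mode — the MAP estimate.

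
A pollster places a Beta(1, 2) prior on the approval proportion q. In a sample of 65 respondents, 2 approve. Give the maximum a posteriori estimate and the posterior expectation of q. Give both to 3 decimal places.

Posterior: Beta(1+2, 2+63) = Beta(3, 65).
Mode = (3−1)/(3+65−2) = 2/66 = 0.030.
Mean = 3/(3+65) = 3/68 = 0.044.
Right-skewed posterior ⇒ mode < mean.

MAP = 0.030, posterior mean = 0.044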